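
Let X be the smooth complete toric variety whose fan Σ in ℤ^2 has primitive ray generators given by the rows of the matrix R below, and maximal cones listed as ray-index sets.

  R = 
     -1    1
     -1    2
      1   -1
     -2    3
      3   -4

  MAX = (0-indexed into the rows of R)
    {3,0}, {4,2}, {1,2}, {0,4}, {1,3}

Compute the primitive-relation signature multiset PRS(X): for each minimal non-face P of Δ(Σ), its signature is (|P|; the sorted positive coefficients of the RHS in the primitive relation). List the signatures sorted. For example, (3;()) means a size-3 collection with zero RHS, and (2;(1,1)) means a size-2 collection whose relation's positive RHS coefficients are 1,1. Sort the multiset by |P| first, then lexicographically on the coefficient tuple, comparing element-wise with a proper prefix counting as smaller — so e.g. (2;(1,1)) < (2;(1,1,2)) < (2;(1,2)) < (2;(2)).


Σ has 5 primitive collections:

  P = {0,2}:  v_{0} + v_{2} = 0  so sig = (2;())
  P = {0,1}:  v_{0} + v_{1} = v_{3}  so sig = (2;(1))
  P = {2,3}:  v_{2} + v_{3} = v_{1}  so sig = (2;(1))
  P = {3,4}:  v_{3} + v_{4} = v_{2}  so sig = (2;(1))
  P = {1,4}:  v_{1} + v_{4} = 2·v_{2}  so sig = (2;(2))

Signatures (|P|; sorted positive RHS coefficients), sorted:
[(2;()), (2;(1)), (2;(1)), (2;(1)), (2;(2))]


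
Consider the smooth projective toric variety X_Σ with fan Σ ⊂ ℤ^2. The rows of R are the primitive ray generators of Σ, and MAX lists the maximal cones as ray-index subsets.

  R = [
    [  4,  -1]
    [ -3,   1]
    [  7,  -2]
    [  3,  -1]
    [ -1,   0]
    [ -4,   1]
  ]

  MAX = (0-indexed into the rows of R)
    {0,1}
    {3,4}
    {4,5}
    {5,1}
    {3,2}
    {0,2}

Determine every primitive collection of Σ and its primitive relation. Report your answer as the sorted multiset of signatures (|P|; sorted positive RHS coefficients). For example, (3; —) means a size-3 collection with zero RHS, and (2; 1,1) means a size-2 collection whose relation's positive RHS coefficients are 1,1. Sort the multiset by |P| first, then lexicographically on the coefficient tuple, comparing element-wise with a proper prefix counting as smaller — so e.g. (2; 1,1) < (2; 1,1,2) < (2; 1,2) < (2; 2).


Primitive collections (9):

  P={0,5}:  v_{0} + v_{5} = 0  ⟹  sig = (2; —)
  P={1,3}:  v_{1} + v_{3} = 0  ⟹  sig = (2; —)
  P={0,3}:  v_{0} + v_{3} = v_{2}  ⟹  sig = (2; 1)
  P={0,4}:  v_{0} + v_{4} = v_{3}  ⟹  sig = (2; 1)
  P={1,2}:  v_{1} + v_{2} = v_{0}  ⟹  sig = (2; 1)
  P={1,4}:  v_{1} + v_{4} = v_{5}  ⟹  sig = (2; 1)
  P={2,5}:  v_{2} + v_{5} = v_{3}  ⟹  sig = (2; 1)
  P={3,5}:  v_{3} + v_{5} = v_{4}  ⟹  sig = (2; 1)
  P={2,4}:  v_{2} + v_{4} = 2·v_{3}  ⟹  sig = (2; 2)

Signatures (|P|; sorted positive RHS coefficients), sorted:
    |P|=2: 9 collections, coeffs (), (), (1), (1), (1), (1), (1), (1), (2)


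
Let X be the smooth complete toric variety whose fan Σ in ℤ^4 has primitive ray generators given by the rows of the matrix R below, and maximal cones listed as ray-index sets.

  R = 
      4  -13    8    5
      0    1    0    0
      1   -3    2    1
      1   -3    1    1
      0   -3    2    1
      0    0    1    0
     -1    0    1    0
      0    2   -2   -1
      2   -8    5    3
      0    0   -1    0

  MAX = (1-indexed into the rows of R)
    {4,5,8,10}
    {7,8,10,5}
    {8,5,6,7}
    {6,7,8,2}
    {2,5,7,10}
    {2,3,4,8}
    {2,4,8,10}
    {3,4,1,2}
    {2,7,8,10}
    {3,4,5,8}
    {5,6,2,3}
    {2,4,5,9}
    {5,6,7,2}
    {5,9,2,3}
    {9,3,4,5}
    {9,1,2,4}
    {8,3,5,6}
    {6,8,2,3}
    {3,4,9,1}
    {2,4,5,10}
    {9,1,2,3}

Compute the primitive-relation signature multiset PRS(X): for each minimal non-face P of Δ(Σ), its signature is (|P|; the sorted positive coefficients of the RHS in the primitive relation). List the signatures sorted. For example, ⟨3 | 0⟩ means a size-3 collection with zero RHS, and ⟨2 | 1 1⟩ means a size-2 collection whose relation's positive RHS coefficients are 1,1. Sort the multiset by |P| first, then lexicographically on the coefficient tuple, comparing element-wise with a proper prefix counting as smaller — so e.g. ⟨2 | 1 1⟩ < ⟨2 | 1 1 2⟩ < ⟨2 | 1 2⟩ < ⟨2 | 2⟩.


Σ has 17 primitive collections:

  • {6,10}:  v_{6} + v_{10} = 0 — sig = ⟨2 | 0⟩
  • {3,10}:  v_{3} + v_{10} = v_{4} — sig = ⟨2 | 1⟩
  • {4,6}:  v_{4} + v_{6} = v_{3} — sig = ⟨2 | 1⟩
  • {4,7}:  v_{4} + v_{7} = v_{5} — sig = ⟨2 | 1⟩
  • {3,7}:  v_{3} + v_{7} = v_{5} + v_{6} — sig = ⟨2 | 1 1⟩
  • {8,9}:  v_{8} + v_{9} = v_{3} + v_{4} — sig = ⟨2 | 1 1⟩
  • {1,7}:  v_{1} + v_{7} = v_{2} + v_{3} + v_{5} + v_{9} — sig = ⟨2 | 1 1 1 1⟩
  • {1,6}:  v_{1} + v_{6} = v_{2} + 2·v_{3} + v_{9} — sig = ⟨2 | 1 1 2⟩
  • {1,10}:  v_{1} + v_{10} = v_{2} + 2·v_{4} + v_{9} — sig = ⟨2 | 1 1 2⟩
  • {6,9}:  v_{6} + v_{9} = v_{2} + 2·v_{3} + v_{5} — sig = ⟨2 | 1 1 2⟩
  • {7,9}:  v_{7} + v_{9} = v_{2} + v_{3} + 2·v_{5} — sig = ⟨2 | 1 1 2⟩
  • {9,10}:  v_{9} + v_{10} = v_{2} + 2·v_{4} + v_{5} — sig = ⟨2 | 1 1 2⟩
  • {1,8}:  v_{1} + v_{8} = v_{2} + 2·v_{3} + 2·v_{4} — sig = ⟨2 | 1 2 2⟩
  • {1,5}:  v_{1} + v_{5} = 2·v_{9} — sig = ⟨2 | 2⟩
  • {2,5,8}:  v_{2} + v_{5} + v_{8} = 0 — sig = ⟨3 | 0⟩
  • {2,3,4,5}:  v_{2} + v_{3} + v_{4} + v_{5} = v_{9} — sig = ⟨4 | 1⟩
  • {2,3,4,9}:  v_{2} + v_{3} + v_{4} + v_{9} = v_{1} — sig = ⟨4 | 1⟩

so the primitive-relation signature multiset is
    |P|=2: 14 collections, coeffs (), (1), (1), (1), (1,1), (1,1), (1,1,1,1), (1,1,2), (1,1,2), (1,1,2), (1,1,2), (1,1,2), (1,2,2), (2)
    |P|=3: 1 collection, coeffs ()
    |P|=4: 2 collections, coeffs (1), (1)


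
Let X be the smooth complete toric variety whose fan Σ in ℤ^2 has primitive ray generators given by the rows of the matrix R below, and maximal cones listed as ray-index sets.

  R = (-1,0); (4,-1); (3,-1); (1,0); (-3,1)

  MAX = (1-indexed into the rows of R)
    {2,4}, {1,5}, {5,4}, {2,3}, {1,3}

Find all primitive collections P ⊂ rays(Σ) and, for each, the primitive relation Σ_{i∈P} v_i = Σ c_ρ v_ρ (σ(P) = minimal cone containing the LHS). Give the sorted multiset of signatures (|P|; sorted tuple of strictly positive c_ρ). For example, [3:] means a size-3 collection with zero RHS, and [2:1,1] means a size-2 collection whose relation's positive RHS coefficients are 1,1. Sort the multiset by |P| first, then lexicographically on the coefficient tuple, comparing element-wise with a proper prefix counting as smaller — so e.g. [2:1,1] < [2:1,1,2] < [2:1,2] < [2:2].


Primitive collections (5):

  {1,4}:  v_{1} + v_{4} = 0  so sig = [2:]
  {3,5}:  v_{3} + v_{5} = 0  so sig = [2:]
  {1,2}:  v_{1} + v_{2} = v_{3}  so sig = [2:1]
  {2,5}:  v_{2} + v_{5} = v_{4}  so sig = [2:1]
  {3,4}:  v_{3} + v_{4} = v_{2}  so sig = [2:1]

Signatures (|P|; sorted positive RHS coefficients), sorted:
    |P|=2: 5 collections, coeffs (), (), (1), (1), (1)


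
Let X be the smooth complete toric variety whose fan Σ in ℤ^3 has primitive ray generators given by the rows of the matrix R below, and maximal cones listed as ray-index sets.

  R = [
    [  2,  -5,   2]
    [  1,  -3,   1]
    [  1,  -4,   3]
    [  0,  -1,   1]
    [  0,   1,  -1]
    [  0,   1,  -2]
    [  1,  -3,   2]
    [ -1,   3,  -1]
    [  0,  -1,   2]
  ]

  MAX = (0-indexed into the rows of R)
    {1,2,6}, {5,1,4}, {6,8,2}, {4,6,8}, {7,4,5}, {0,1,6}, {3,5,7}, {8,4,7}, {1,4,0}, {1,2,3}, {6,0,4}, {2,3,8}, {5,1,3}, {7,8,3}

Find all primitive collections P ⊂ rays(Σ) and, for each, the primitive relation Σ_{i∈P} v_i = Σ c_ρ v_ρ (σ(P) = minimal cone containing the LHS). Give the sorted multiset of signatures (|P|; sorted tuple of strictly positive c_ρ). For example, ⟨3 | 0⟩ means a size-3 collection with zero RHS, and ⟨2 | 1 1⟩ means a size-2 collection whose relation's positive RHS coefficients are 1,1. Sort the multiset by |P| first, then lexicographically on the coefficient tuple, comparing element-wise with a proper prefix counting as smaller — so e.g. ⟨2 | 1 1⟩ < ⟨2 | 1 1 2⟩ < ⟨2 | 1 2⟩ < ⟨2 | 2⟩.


|primitive collections| = 16. Relations:

  {1,7}:  v_{1} + v_{7} = 0  ⟹  sig = ⟨2 | 0⟩
  {3,4}:  v_{3} + v_{4} = 0  ⟹  sig = ⟨2 | 0⟩
  {5,8}:  v_{5} + v_{8} = 0  ⟹  sig = ⟨2 | 0⟩
  {1,8}:  v_{1} + v_{8} = v_{2}  ⟹  sig = ⟨2 | 1⟩
  {2,4}:  v_{2} + v_{4} = v_{6}  ⟹  sig = ⟨2 | 1⟩
  {2,5}:  v_{2} + v_{5} = v_{1}  ⟹  sig = ⟨2 | 1⟩
  {2,7}:  v_{2} + v_{7} = v_{8}  ⟹  sig = ⟨2 | 1⟩
  {3,6}:  v_{3} + v_{6} = v_{2}  ⟹  sig = ⟨2 | 1⟩
  {0,3}:  v_{0} + v_{3} = v_{1} + v_{6}  ⟹  sig = ⟨2 | 1 1⟩
  {0,7}:  v_{0} + v_{7} = v_{4} + v_{6}  ⟹  sig = ⟨2 | 1 1⟩
  {5,6}:  v_{5} + v_{6} = v_{1} + v_{4}  ⟹  sig = ⟨2 | 1 1⟩
  {6,7}:  v_{6} + v_{7} = v_{4} + v_{8}  ⟹  sig = ⟨2 | 1 1⟩
  {0,2}:  v_{0} + v_{2} = v_{1} + 2·v_{6}  ⟹  sig = ⟨2 | 1 2⟩
  {0,8}:  v_{0} + v_{8} = 2·v_{6}  ⟹  sig = ⟨2 | 2⟩
  {0,5}:  v_{0} + v_{5} = 2·v_{1} + 2·v_{4}  ⟹  sig = ⟨2 | 2 2⟩
  {1,4,6}:  v_{1} + v_{4} + v_{6} = v_{0}  ⟹  sig = ⟨3 | 1⟩

Hence PRS(X_Σ) =
    ⟨2 | 0⟩
    ⟨2 | 0⟩
    ⟨2 | 0⟩
    ⟨2 | 1⟩
    ⟨2 | 1⟩
    ⟨2 | 1⟩
    ⟨2 | 1⟩
    ⟨2 | 1⟩
    ⟨2 | 1 1⟩
    ⟨2 | 1 1⟩
    ⟨2 | 1 1⟩
    ⟨2 | 1 1⟩
    ⟨2 | 1 2⟩
    ⟨2 | 2⟩
    ⟨2 | 2 2⟩
    ⟨3 | 1⟩


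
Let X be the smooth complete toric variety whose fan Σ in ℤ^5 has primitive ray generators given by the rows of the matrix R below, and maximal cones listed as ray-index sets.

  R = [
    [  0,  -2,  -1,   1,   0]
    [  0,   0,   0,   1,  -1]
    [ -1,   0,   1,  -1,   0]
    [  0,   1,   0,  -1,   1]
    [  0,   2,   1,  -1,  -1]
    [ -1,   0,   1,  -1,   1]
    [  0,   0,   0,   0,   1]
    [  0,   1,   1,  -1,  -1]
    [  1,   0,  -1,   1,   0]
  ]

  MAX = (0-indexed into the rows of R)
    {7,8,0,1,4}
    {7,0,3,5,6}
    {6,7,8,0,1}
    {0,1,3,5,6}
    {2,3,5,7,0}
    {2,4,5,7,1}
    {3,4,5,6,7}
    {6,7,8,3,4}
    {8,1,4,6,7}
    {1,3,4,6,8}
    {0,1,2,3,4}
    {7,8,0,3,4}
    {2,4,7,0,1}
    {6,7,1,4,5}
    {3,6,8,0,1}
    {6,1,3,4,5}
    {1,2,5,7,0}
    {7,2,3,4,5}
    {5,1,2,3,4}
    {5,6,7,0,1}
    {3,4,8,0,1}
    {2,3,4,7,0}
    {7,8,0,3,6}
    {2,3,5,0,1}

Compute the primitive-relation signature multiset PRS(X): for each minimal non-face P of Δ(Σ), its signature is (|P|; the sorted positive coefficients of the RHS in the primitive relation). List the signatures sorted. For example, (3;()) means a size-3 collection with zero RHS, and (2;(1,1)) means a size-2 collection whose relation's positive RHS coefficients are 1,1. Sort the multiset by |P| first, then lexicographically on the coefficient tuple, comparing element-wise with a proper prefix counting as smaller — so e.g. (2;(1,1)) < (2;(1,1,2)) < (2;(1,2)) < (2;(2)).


Δ(Σ) — 9 vertices, 6 min non-faces:

  P = {2,8}:  v_{2} + v_{8} = 0  ⟹  sig = (2;())
  P = {2,6}:  v_{2} + v_{6} = v_{5}  ⟹  sig = (2;(1))
  P = {5,8}:  v_{5} + v_{8} = v_{6}  ⟹  sig = (2;(1))
  P = {0,4,6}:  v_{0} + v_{4} + v_{6} = 0  ⟹  sig = (3;())
  P = {0,4,5}:  v_{0} + v_{4} + v_{5} = v_{2}  ⟹  sig = (3;(1))
  P = {1,3,7}:  v_{1} + v_{3} + v_{7} = v_{4}  ⟹  sig = (3;(1))

Signatures (|P|; sorted positive RHS coefficients), sorted:
    |P|=2: 3 collections, coeffs (), (1), (1)
    |P|=3: 3 collections, coeffs (), (1), (1)


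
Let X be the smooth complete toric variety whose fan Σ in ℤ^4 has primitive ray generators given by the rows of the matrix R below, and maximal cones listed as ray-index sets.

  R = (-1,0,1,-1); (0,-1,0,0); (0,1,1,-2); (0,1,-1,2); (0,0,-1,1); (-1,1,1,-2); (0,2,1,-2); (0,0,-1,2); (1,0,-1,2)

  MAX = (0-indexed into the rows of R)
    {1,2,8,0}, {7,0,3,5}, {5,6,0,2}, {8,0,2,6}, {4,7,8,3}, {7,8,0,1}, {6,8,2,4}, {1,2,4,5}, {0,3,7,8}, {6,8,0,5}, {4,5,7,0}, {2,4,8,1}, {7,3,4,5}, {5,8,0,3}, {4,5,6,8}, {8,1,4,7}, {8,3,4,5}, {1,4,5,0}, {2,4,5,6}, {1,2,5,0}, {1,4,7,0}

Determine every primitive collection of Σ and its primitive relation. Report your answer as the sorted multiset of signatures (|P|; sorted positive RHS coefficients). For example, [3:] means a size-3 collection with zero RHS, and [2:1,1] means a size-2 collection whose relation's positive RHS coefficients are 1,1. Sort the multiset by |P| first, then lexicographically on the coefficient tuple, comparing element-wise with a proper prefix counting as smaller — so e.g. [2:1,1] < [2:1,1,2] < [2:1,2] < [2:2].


Δ(Σ) — 9 vertices, 14 min non-faces:

  P = {1,3}:  v_{1} + v_{3} = v_{7} ; sig = [2:1]
  P = {1,6}:  v_{1} + v_{6} = v_{2} ; sig = [2:1]
  P = {2,7}:  v_{2} + v_{7} = v_{5} + v_{8} ; sig = [2:1,1]
  P = {2,3}:  v_{2} + v_{3} = 2·v_{5} + 2·v_{8} ; sig = [2:2,2]
  P = {6,7}:  v_{6} + v_{7} = 2·v_{5} + 2·v_{8} ; sig = [2:2,2]
  P = {3,6}:  v_{3} + v_{6} = 3·v_{5} + 3·v_{8} ; sig = [2:3,3]
  P = {1,5,8}:  v_{1} + v_{5} + v_{8} = 0 ; sig = [3:]
  P = {0,2,4}:  v_{0} + v_{2} + v_{4} = v_{5} ; sig = [3:1]
  P = {0,4,8}:  v_{0} + v_{4} + v_{8} = v_{7} ; sig = [3:1]
  P = {2,5,8}:  v_{2} + v_{5} + v_{8} = v_{6} ; sig = [3:1]
  P = {5,7,8}:  v_{5} + v_{7} + v_{8} = v_{3} ; sig = [3:1]
  P = {1,5,7}:  v_{1} + v_{5} + v_{7} = v_{0} + v_{4} ; sig = [3:1,1]
  P = {0,3,4}:  v_{0} + v_{3} + v_{4} = v_{5} + 2·v_{7} ; sig = [3:1,2]
  P = {0,4,6}:  v_{0} + v_{4} + v_{6} = 2·v_{5} + v_{8} ; sig = [3:1,2]

Hence PRS(X_Σ) =
    [2:1]
    [2:1]
    [2:1,1]
    [2:2,2]
    [2:2,2]
    [2:3,3]
    [3:]
    [3:1]
    [3:1]
    [3:1]
    [3:1]
    [3:1,1]
    [3:1,2]
    [3:1,2]


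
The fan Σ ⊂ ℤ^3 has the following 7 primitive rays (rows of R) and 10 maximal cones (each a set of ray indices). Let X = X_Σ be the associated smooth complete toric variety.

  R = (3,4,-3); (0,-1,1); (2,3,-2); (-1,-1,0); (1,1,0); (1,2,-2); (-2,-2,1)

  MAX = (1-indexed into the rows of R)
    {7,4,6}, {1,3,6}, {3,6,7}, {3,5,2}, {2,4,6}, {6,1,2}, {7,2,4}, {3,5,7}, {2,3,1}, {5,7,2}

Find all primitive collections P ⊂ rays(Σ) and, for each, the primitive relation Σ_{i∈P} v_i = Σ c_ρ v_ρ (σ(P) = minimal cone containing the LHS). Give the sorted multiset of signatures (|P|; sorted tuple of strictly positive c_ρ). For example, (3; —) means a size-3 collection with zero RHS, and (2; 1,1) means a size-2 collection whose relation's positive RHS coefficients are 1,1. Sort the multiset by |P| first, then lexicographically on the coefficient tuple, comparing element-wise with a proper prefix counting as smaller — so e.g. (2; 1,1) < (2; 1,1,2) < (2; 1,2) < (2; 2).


Σ has 9 primitive collections:

  • {4,5}:  v_{4} + v_{5} = 0  ⟹  sig = (2; —)
  • {1,7}:  v_{1} + v_{7} = v_{6}  ⟹  sig = (2; 1)
  • {3,4}:  v_{3} + v_{4} = v_{6}  ⟹  sig = (2; 1)
  • {5,6}:  v_{5} + v_{6} = v_{3}  ⟹  sig = (2; 1)
  • {1,4}:  v_{1} + v_{4} = v_{2} + 2·v_{6}  ⟹  sig = (2; 1,2)
  • {1,5}:  v_{1} + v_{5} = v_{2} + 2·v_{3}  ⟹  sig = (2; 1,2)
  • {2,3,7}:  v_{2} + v_{3} + v_{7} = 0  ⟹  sig = (3; —)
  • {2,3,6}:  v_{2} + v_{3} + v_{6} = v_{1}  ⟹  sig = (3; 1)
  • {2,6,7}:  v_{2} + v_{6} + v_{7} = v_{4}  ⟹  sig = (3; 1)

Sorted signature multiset PRS(X):
    (2; —)
    (2; 1)
    (2; 1)
    (2; 1)
    (2; 1,2)
    (2; 1,2)
    (3; —)
    (3; 1)
    (3; 1)


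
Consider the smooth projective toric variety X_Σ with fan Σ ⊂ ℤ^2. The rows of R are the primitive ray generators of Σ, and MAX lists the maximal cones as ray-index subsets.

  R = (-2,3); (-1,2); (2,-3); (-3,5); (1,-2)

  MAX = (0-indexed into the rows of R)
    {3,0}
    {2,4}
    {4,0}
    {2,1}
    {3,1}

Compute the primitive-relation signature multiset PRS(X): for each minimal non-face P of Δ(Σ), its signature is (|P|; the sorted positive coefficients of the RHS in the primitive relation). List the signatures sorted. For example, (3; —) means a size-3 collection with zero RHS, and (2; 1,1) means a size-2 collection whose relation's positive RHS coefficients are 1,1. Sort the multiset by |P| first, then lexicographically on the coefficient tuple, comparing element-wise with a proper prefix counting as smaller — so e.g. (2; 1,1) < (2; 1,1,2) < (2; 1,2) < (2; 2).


Σ has 5 primitive collections:

  P={0,2}:  v_{0} + v_{2} = 0  ⇒ sig = (2; —)
  P={1,4}:  v_{1} + v_{4} = 0  ⇒ sig = (2; —)
  P={0,1}:  v_{0} + v_{1} = v_{3}  ⇒ sig = (2; 1)
  P={2,3}:  v_{2} + v_{3} = v_{1}  ⇒ sig = (2; 1)
  P={3,4}:  v_{3} + v_{4} = v_{0}  ⇒ sig = (2; 1)

Sorted signature multiset PRS(X):
[(2; —), (2; —), (2; 1), (2; 1), (2; 1)]


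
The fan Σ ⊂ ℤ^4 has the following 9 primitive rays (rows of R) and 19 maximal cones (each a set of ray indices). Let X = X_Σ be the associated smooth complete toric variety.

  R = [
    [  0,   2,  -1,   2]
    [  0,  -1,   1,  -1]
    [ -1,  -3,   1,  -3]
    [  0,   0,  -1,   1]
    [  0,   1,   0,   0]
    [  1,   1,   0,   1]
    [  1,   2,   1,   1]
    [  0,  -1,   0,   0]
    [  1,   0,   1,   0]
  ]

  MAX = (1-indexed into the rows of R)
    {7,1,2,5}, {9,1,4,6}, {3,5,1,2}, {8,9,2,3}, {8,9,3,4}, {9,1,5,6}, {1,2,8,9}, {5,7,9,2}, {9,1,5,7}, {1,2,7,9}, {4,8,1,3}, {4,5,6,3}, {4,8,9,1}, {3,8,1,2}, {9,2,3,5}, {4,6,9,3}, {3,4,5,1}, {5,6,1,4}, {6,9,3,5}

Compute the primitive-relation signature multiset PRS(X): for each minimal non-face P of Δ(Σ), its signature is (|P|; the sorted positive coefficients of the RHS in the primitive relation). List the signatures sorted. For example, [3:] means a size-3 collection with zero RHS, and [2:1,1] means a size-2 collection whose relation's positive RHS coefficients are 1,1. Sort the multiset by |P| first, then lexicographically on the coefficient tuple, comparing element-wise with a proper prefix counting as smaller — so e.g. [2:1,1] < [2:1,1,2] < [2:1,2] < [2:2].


The 12 primitive collections of Σ (r=9, n=4):

  P={5,8}:  v_{5} + v_{8} = 0 — sig = [2:]
  P={2,4}:  v_{2} + v_{4} = v_{8} — sig = [2:1]
  P={2,6}:  v_{2} + v_{6} = v_{9} — sig = [2:1]
  P={4,7}:  v_{4} + v_{7} = v_{1} + v_{9} — sig = [2:1,1]
  P={6,8}:  v_{6} + v_{8} = v_{4} + v_{9} — sig = [2:1,1]
  P={7,8}:  v_{7} + v_{8} = v_{1} + v_{2} + v_{9} — sig = [2:1,1,1]
  P={6,7}:  v_{6} + v_{7} = v_{1} + v_{5} + 2·v_{9} — sig = [2:1,1,2]
  P={3,7}:  v_{3} + v_{7} = 2·v_{2} + v_{5} — sig = [2:1,2]
  P={1,3,6}:  v_{1} + v_{3} + v_{6} = 0 — sig = [3:]
  P={1,3,9}:  v_{1} + v_{3} + v_{9} = v_{2} — sig = [3:1]
  P={4,5,9}:  v_{4} + v_{5} + v_{9} = v_{6} — sig = [3:1]
  P={1,2,5,9}:  v_{1} + v_{2} + v_{5} + v_{9} = v_{7} — sig = [4:1]

Signatures (|P|; sorted positive RHS coefficients), sorted:
{ [2:],  [2:1] ×2,  [2:1,1] ×2,  [2:1,1,1],  [2:1,1,2],  [2:1,2],  [3:],  [3:1] ×2,  [4:1] }


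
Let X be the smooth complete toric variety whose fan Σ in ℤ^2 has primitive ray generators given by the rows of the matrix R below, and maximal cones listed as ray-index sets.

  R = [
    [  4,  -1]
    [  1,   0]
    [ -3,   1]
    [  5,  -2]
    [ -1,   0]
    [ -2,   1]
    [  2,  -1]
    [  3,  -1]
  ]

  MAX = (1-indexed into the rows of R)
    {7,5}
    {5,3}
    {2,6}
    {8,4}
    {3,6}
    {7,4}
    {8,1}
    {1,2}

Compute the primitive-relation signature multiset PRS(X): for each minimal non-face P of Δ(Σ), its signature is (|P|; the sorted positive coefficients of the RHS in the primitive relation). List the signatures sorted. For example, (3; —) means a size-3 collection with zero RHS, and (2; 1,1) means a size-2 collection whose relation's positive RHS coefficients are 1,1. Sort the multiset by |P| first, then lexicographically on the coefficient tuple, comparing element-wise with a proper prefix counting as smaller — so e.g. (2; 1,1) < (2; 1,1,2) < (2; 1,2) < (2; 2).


The 20 primitive collections of Σ (r=8, n=2):

  {2,5}:  v_{2} + v_{5} = 0 ; sig = (2; —)
  {3,8}:  v_{3} + v_{8} = 0 ; sig = (2; —)
  {6,7}:  v_{6} + v_{7} = 0 ; sig = (2; —)
  {1,3}:  v_{1} + v_{3} = v_{2} ; sig = (2; 1)
  {1,5}:  v_{1} + v_{5} = v_{8} ; sig = (2; 1)
  {2,3}:  v_{2} + v_{3} = v_{6} ; sig = (2; 1)
  {2,7}:  v_{2} + v_{7} = v_{8} ; sig = (2; 1)
  {2,8}:  v_{2} + v_{8} = v_{1} ; sig = (2; 1)
  {3,4}:  v_{3} + v_{4} = v_{7} ; sig = (2; 1)
  {3,7}:  v_{3} + v_{7} = v_{5} ; sig = (2; 1)
  {4,6}:  v_{4} + v_{6} = v_{8} ; sig = (2; 1)
  {5,6}:  v_{5} + v_{6} = v_{3} ; sig = (2; 1)
  {5,8}:  v_{5} + v_{8} = v_{7} ; sig = (2; 1)
  {6,8}:  v_{6} + v_{8} = v_{2} ; sig = (2; 1)
  {7,8}:  v_{7} + v_{8} = v_{4} ; sig = (2; 1)
  {1,6}:  v_{1} + v_{6} = 2·v_{2} ; sig = (2; 2)
  {1,7}:  v_{1} + v_{7} = 2·v_{8} ; sig = (2; 2)
  {2,4}:  v_{2} + v_{4} = 2·v_{8} ; sig = (2; 2)
  {4,5}:  v_{4} + v_{5} = 2·v_{7} ; sig = (2; 2)
  {1,4}:  v_{1} + v_{4} = 3·v_{8} ; sig = (2; 3)

so the primitive-relation signature multiset is
    |P|=2: 20 collections, coeffs (), (), (), (1), (1), (1), (1), (1), (1), (1), (1), (1), (1), (1), (1), (2), (2), (2), (2), (3)


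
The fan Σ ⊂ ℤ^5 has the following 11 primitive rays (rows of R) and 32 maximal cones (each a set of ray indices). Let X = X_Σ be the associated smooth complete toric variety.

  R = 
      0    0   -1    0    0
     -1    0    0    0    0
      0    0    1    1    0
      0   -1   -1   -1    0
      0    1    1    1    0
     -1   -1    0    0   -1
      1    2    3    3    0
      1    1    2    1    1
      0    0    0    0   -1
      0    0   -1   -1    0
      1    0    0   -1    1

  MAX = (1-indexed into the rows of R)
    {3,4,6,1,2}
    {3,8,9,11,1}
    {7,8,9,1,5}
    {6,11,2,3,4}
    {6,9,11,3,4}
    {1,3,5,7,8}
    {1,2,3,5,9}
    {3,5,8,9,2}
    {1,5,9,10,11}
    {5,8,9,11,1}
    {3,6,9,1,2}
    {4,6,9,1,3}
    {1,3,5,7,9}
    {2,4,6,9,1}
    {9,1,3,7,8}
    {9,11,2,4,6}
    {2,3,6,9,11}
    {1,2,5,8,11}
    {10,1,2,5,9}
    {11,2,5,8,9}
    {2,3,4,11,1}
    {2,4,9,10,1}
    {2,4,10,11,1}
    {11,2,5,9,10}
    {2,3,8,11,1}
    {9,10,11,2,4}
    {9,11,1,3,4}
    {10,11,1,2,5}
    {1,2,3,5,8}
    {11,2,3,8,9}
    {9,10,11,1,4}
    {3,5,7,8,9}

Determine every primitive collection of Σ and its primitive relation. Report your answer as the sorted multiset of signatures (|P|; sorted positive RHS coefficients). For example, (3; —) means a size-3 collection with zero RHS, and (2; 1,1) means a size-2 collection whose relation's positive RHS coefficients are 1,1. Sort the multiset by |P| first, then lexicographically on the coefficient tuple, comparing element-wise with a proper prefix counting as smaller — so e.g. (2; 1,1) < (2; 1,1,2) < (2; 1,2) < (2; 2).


The 18 primitive collections of Σ (r=11, n=5):

  P={3,10}:  v_{3} + v_{10} = 0  ⟹  sig = (2; —)
  P={4,5}:  v_{4} + v_{5} = 0  ⟹  sig = (2; —)
  P={4,8}:  v_{4} + v_{8} = v_{3} + v_{11}  ⟹  sig = (2; 1,1)
  P={8,10}:  v_{8} + v_{10} = v_{5} + v_{11}  ⟹  sig = (2; 1,1)
  P={5,6}:  v_{5} + v_{6} = v_{2} + v_{3} + v_{9}  ⟹  sig = (2; 1,1,1)
  P={6,10}:  v_{6} + v_{10} = v_{2} + v_{4} + v_{9}  ⟹  sig = (2; 1,1,1)
  P={4,7}:  v_{4} + v_{7} = v_{1} + v_{3} + v_{8} + v_{9}  ⟹  sig = (2; 1,1,1,1)
  P={7,10}:  v_{7} + v_{10} = v_{1} + v_{5} + v_{8} + v_{9}  ⟹  sig = (2; 1,1,1,1)
  P={6,8}:  v_{6} + v_{8} = v_{2} + 2·v_{3} + v_{9} + v_{11}  ⟹  sig = (2; 1,1,1,2)
  P={6,7}:  v_{6} + v_{7} = 2·v_{3} + v_{5} + v_{9}  ⟹  sig = (2; 1,1,2)
  P={7,11}:  v_{7} + v_{11} = v_{1} + 2·v_{8} + v_{9}  ⟹  sig = (2; 1,1,2)
  P={2,7}:  v_{2} + v_{7} = v_{3} + 2·v_{5}  ⟹  sig = (2; 1,2)
  P={1,6,11}:  v_{1} + v_{6} + v_{11} = v_{4}  ⟹  sig = (3; 1)
  P={3,5,11}:  v_{3} + v_{5} + v_{11} = v_{8}  ⟹  sig = (3; 1)
  P={1,2,8,9}:  v_{1} + v_{2} + v_{8} + v_{9} = v_{5}  ⟹  sig = (4; 1)
  P={1,2,9,11}:  v_{1} + v_{2} + v_{9} + v_{11} = v_{10}  ⟹  sig = (4; 1)
  P={2,3,4,9}:  v_{2} + v_{3} + v_{4} + v_{9} = v_{6}  ⟹  sig = (4; 1)
  P={1,3,5,8,9}:  v_{1} + v_{3} + v_{5} + v_{8} + v_{9} = v_{7}  ⟹  sig = (5; 1)

so the primitive-relation signature multiset is
    (2; —)
    (2; —)
    (2; 1,1)
    (2; 1,1)
    (2; 1,1,1)
    (2; 1,1,1)
    (2; 1,1,1,1)
    (2; 1,1,1,1)
    (2; 1,1,1,2)
    (2; 1,1,2)
    (2; 1,1,2)
    (2; 1,2)
    (3; 1)
    (3; 1)
    (4; 1)
    (4; 1)
    (4; 1)
    (5; 1)


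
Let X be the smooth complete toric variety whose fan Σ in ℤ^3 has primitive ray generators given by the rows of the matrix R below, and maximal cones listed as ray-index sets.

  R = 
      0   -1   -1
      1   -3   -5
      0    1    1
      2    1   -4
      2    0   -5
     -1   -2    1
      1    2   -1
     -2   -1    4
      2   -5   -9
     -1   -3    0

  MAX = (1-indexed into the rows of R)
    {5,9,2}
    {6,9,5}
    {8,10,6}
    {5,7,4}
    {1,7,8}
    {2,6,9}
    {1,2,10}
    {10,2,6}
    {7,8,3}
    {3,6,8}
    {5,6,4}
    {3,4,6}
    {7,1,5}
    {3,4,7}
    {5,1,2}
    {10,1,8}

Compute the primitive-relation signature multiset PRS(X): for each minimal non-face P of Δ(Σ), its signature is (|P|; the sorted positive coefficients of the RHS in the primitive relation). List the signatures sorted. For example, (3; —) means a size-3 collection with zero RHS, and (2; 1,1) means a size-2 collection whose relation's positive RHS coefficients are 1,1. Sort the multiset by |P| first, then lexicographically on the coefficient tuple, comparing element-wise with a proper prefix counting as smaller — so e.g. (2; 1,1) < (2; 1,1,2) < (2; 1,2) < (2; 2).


22 collections generate NE(X_Σ); each relation:

  P = {1,3}:  v_{1} + v_{3} = 0  →  sig = (2; —)
  P = {4,8}:  v_{4} + v_{8} = 0  →  sig = (2; —)
  P = {6,7}:  v_{6} + v_{7} = 0  →  sig = (2; —)
  P = {1,4}:  v_{1} + v_{4} = v_{5}  →  sig = (2; 1)
  P = {1,6}:  v_{1} + v_{6} = v_{10}  →  sig = (2; 1)
  P = {3,5}:  v_{3} + v_{5} = v_{4}  →  sig = (2; 1)
  P = {3,10}:  v_{3} + v_{10} = v_{6}  →  sig = (2; 1)
  P = {5,8}:  v_{5} + v_{8} = v_{1}  →  sig = (2; 1)
  P = {5,10}:  v_{5} + v_{10} = v_{2}  →  sig = (2; 1)
  P = {7,10}:  v_{7} + v_{10} = v_{1}  →  sig = (2; 1)
  P = {2,3}:  v_{2} + v_{3} = v_{5} + v_{6}  →  sig = (2; 1,1)
  P = {2,7}:  v_{2} + v_{7} = v_{1} + v_{5}  →  sig = (2; 1,1)
  P = {2,8}:  v_{2} + v_{8} = v_{1} + v_{10}  →  sig = (2; 1,1)
  P = {4,10}:  v_{4} + v_{10} = v_{5} + v_{6}  →  sig = (2; 1,1)
  P = {7,9}:  v_{7} + v_{9} = v_{2} + v_{5}  →  sig = (2; 1,1)
  P = {8,9}:  v_{8} + v_{9} = v_{2} + v_{10}  →  sig = (2; 1,1)
  P = {2,4}:  v_{2} + v_{4} = 2·v_{5} + v_{6}  →  sig = (2; 1,2)
  P = {9,10}:  v_{9} + v_{10} = 2·v_{2} + v_{6}  →  sig = (2; 1,2)
  P = {1,9}:  v_{1} + v_{9} = 2·v_{2}  →  sig = (2; 2)
  P = {3,9}:  v_{3} + v_{9} = 2·v_{5} + 2·v_{6}  →  sig = (2; 2,2)
  P = {4,9}:  v_{4} + v_{9} = 3·v_{5} + 2·v_{6}  →  sig = (2; 2,3)
  P = {2,5,6}:  v_{2} + v_{5} + v_{6} = v_{9}  →  sig = (3; 1)

Hence PRS(X_Σ) =
[(2; —), (2; —), (2; —), (2; 1), (2; 1), (2; 1), (2; 1), (2; 1), (2; 1), (2; 1), (2; 1,1), (2; 1,1), (2; 1,1), (2; 1,1), (2; 1,1), (2; 1,1), (2; 1,2), (2; 1,2), (2; 2), (2; 2,2), (2; 2,3), (3; 1)]


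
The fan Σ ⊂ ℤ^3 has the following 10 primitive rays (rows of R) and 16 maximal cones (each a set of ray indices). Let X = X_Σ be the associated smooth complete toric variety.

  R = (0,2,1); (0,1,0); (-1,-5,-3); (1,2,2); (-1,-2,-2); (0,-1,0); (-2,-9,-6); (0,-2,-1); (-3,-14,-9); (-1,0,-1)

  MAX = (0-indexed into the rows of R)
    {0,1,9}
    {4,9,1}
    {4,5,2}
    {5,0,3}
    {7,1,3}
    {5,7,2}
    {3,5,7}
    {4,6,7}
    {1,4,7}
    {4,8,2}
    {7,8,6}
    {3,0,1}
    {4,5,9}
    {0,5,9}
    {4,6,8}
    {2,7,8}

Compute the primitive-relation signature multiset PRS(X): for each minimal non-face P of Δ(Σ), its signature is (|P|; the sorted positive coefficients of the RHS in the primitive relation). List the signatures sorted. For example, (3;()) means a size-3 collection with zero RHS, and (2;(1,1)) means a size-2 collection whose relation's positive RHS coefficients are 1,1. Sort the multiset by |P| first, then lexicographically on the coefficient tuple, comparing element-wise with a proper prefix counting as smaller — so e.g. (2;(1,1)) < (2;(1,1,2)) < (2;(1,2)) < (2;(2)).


Δ(Σ) — 10 vertices, 24 min non-faces:

  {0,7}:  v_{0} + v_{7} = 0 ; sig = (2;())
  {1,5}:  v_{1} + v_{5} = 0 ; sig = (2;())
  {3,4}:  v_{3} + v_{4} = 0 ; sig = (2;())
  {0,4}:  v_{0} + v_{4} = v_{9} ; sig = (2;(1))
  {2,6}:  v_{2} + v_{6} = v_{8} ; sig = (2;(1))
  {3,9}:  v_{3} + v_{9} = v_{0} ; sig = (2;(1))
  {7,9}:  v_{7} + v_{9} = v_{4} ; sig = (2;(1))
  {0,2}:  v_{0} + v_{2} = v_{4} + v_{5} ; sig = (2;(1,1))
  {0,6}:  v_{0} + v_{6} = v_{2} + v_{4} ; sig = (2;(1,1))
  {1,2}:  v_{1} + v_{2} = v_{4} + v_{7} ; sig = (2;(1,1))
  {2,3}:  v_{2} + v_{3} = v_{5} + v_{7} ; sig = (2;(1,1))
  {3,6}:  v_{3} + v_{6} = v_{2} + v_{7} ; sig = (2;(1,1))
  {1,8}:  v_{1} + v_{8} = v_{4} + v_{6} + v_{7} ; sig = (2;(1,1,1))
  {0,8}:  v_{0} + v_{8} = 2·v_{2} + v_{4} ; sig = (2;(1,2))
  {2,9}:  v_{2} + v_{9} = 2·v_{4} + v_{5} ; sig = (2;(1,2))
  {3,8}:  v_{3} + v_{8} = 2·v_{2} + v_{7} ; sig = (2;(1,2))
  {6,9}:  v_{6} + v_{9} = v_{2} + 2·v_{4} ; sig = (2;(1,2))
  {5,6}:  v_{5} + v_{6} = 2·v_{2} ; sig = (2;(2))
  {1,6}:  v_{1} + v_{6} = 2·v_{4} + 2·v_{7} ; sig = (2;(2,2))
  {8,9}:  v_{8} + v_{9} = 2·v_{2} + 2·v_{4} ; sig = (2;(2,2))
  {5,8}:  v_{5} + v_{8} = 3·v_{2} ; sig = (2;(3))
  {2,4,7}:  v_{2} + v_{4} + v_{7} = v_{6} ; sig = (3;(1))
  {4,5,7}:  v_{4} + v_{5} + v_{7} = v_{2} ; sig = (3;(1))
  {4,7,8}:  v_{4} + v_{7} + v_{8} = 2·v_{6} ; sig = (3;(2))

Hence PRS(X_Σ) =
[(2;()), (2;()), (2;()), (2;(1)), (2;(1)), (2;(1)), (2;(1)), (2;(1,1)), (2;(1,1)), (2;(1,1)), (2;(1,1)), (2;(1,1)), (2;(1,1,1)), (2;(1,2)), (2;(1,2)), (2;(1,2)), (2;(1,2)), (2;(2)), (2;(2,2)), (2;(2,2)), (2;(3)), (3;(1)), (3;(1)), (3;(2))]


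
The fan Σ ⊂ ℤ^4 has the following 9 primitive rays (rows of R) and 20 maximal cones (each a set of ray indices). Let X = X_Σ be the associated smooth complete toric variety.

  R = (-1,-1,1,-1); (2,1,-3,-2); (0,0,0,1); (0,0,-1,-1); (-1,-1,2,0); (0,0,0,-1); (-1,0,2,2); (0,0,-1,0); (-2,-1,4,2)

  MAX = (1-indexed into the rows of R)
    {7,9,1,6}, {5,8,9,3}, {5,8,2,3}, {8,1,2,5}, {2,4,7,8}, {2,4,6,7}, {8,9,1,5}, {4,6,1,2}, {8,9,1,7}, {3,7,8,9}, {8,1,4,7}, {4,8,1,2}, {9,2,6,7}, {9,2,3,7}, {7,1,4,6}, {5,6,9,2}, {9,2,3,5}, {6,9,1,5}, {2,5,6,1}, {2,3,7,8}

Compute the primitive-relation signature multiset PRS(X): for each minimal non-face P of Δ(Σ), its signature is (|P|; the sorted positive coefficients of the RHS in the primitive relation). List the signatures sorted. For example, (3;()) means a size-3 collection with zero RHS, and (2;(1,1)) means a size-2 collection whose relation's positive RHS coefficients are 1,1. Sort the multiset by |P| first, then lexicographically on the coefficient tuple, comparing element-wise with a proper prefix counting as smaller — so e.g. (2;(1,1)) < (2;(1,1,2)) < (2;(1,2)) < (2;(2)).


Minimal non-faces — 10 found among 9 rays, 20 max cones:

  P={3,6}:  v_{3} + v_{6} = 0  so sig = (2;())
  P={3,4}:  v_{3} + v_{4} = v_{8}  so sig = (2;(1))
  P={4,5}:  v_{4} + v_{5} = v_{1}  so sig = (2;(1))
  P={5,7}:  v_{5} + v_{7} = v_{9}  so sig = (2;(1))
  P={6,8}:  v_{6} + v_{8} = v_{4}  so sig = (2;(1))
  P={1,3}:  v_{1} + v_{3} = v_{5} + v_{8}  so sig = (2;(1,1))
  P={4,9}:  v_{4} + v_{9} = v_{1} + v_{7}  so sig = (2;(1,1))
  P={2,8,9}:  v_{2} + v_{8} + v_{9} = 0  so sig = (3;())
  P={1,2,7}:  v_{1} + v_{2} + v_{7} = v_{6}  so sig = (3;(1))
  P={1,2,9}:  v_{1} + v_{2} + v_{9} = v_{5} + v_{6}  so sig = (3;(1,1))

Signatures (|P|; sorted positive RHS coefficients), sorted:
    (2;())
    (2;(1))
    (2;(1))
    (2;(1))
    (2;(1))
    (2;(1,1))
    (2;(1,1))
    (3;())
    (3;(1))
    (3;(1,1))


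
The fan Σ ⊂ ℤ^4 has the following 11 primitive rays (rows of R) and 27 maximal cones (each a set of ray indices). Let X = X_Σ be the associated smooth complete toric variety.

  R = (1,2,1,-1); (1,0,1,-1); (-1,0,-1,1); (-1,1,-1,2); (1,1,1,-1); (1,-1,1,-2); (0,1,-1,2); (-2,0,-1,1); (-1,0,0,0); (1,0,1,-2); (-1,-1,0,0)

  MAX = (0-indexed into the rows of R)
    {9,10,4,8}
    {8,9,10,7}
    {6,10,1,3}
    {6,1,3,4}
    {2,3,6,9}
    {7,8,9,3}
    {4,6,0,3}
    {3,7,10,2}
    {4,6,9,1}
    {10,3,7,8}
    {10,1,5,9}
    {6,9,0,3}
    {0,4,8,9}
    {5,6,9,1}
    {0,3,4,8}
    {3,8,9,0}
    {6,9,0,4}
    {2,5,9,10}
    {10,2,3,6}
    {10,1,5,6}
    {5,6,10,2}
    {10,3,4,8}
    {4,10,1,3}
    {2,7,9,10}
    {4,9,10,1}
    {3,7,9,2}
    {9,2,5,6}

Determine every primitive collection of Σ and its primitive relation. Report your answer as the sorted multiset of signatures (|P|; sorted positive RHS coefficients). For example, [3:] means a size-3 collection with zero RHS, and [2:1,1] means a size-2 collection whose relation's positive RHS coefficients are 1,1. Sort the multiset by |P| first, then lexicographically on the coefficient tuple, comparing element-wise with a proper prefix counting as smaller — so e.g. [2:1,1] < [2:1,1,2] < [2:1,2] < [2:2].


Primitive collections (22):

  P={1,2}:  v_{1} + v_{2} = 0 ; sig = [2:]
  P={3,5}:  v_{3} + v_{5} = 0 ; sig = [2:]
  P={1,7}:  v_{1} + v_{7} = v_{8} ; sig = [2:1]
  P={2,8}:  v_{2} + v_{8} = v_{7} ; sig = [2:1]
  P={6,8}:  v_{6} + v_{8} = v_{3} ; sig = [2:1]
  P={0,5}:  v_{0} + v_{5} = v_{4} + v_{9} ; sig = [2:1,1]
  P={0,10}:  v_{0} + v_{10} = v_{4} + v_{8} ; sig = [2:1,1]
  P={1,8}:  v_{1} + v_{8} = v_{4} + v_{10} ; sig = [2:1,1]
  P={2,4}:  v_{2} + v_{4} = v_{3} + v_{9} ; sig = [2:1,1]
  P={4,5}:  v_{4} + v_{5} = v_{1} + v_{9} ; sig = [2:1,1]
  P={5,8}:  v_{5} + v_{8} = v_{9} + v_{10} ; sig = [2:1,1]
  P={6,7}:  v_{6} + v_{7} = v_{2} + v_{3} ; sig = [2:1,1]
  P={4,7}:  v_{4} + v_{7} = v_{3} + v_{8} + v_{9} ; sig = [2:1,1,1]
  P={5,7}:  v_{5} + v_{7} = v_{2} + v_{9} + v_{10} ; sig = [2:1,1,1]
  P={0,7}:  v_{0} + v_{7} = 2·v_{3} + v_{8} + 2·v_{9} ; sig = [2:1,2,2]
  P={0,1}:  v_{0} + v_{1} = 2·v_{4} ; sig = [2:2]
  P={0,2}:  v_{0} + v_{2} = 2·v_{3} + 2·v_{9} ; sig = [2:2,2]
  P={6,9,10}:  v_{6} + v_{9} + v_{10} = 0 ; sig = [3:]
  P={1,3,9}:  v_{1} + v_{3} + v_{9} = v_{4} ; sig = [3:1]
  P={3,4,9}:  v_{3} + v_{4} + v_{9} = v_{0} ; sig = [3:1]
  P={3,9,10}:  v_{3} + v_{9} + v_{10} = v_{8} ; sig = [3:1]
  P={4,6,10}:  v_{4} + v_{6} + v_{10} = v_{1} + v_{3} ; sig = [3:1,1]

so the primitive-relation signature multiset is
    |P|=2: 17 collections, coeffs (), (), (1), (1), (1), (1,1), (1,1), (1,1), (1,1), (1,1), (1,1), (1,1), (1,1,1), (1,1,1), (1,2,2), (2), (2,2)
    |P|=3: 5 collections, coeffs (), (1), (1), (1), (1,1)


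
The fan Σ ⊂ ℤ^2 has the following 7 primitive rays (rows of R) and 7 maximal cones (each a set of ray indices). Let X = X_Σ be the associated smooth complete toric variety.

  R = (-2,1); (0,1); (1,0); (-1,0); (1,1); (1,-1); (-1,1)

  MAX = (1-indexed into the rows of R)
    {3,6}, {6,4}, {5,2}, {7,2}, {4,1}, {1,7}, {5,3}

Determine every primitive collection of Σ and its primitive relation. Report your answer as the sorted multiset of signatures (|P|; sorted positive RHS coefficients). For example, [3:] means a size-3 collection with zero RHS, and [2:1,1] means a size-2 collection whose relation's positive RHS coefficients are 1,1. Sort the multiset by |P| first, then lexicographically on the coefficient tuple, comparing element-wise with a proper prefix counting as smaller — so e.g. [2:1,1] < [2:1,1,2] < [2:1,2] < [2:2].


|primitive collections| = 14. Relations:

  {3,4}:  v_{3} + v_{4} = 0 — sig = [2:]
  {6,7}:  v_{6} + v_{7} = 0 — sig = [2:]
  {1,3}:  v_{1} + v_{3} = v_{7} — sig = [2:1]
  {1,6}:  v_{1} + v_{6} = v_{4} — sig = [2:1]
  {2,3}:  v_{2} + v_{3} = v_{5} — sig = [2:1]
  {2,4}:  v_{2} + v_{4} = v_{7} — sig = [2:1]
  {2,6}:  v_{2} + v_{6} = v_{3} — sig = [2:1]
  {3,7}:  v_{3} + v_{7} = v_{2} — sig = [2:1]
  {4,5}:  v_{4} + v_{5} = v_{2} — sig = [2:1]
  {4,7}:  v_{4} + v_{7} = v_{1} — sig = [2:1]
  {1,5}:  v_{1} + v_{5} = v_{2} + v_{7} — sig = [2:1,1]
  {1,2}:  v_{1} + v_{2} = 2·v_{7} — sig = [2:2]
  {5,6}:  v_{5} + v_{6} = 2·v_{3} — sig = [2:2]
  {5,7}:  v_{5} + v_{7} = 2·v_{2} — sig = [2:2]

so the primitive-relation signature multiset is
    |P|=2: 14 collections, coeffs (), (), (1), (1), (1), (1), (1), (1), (1), (1), (1,1), (2), (2), (2)


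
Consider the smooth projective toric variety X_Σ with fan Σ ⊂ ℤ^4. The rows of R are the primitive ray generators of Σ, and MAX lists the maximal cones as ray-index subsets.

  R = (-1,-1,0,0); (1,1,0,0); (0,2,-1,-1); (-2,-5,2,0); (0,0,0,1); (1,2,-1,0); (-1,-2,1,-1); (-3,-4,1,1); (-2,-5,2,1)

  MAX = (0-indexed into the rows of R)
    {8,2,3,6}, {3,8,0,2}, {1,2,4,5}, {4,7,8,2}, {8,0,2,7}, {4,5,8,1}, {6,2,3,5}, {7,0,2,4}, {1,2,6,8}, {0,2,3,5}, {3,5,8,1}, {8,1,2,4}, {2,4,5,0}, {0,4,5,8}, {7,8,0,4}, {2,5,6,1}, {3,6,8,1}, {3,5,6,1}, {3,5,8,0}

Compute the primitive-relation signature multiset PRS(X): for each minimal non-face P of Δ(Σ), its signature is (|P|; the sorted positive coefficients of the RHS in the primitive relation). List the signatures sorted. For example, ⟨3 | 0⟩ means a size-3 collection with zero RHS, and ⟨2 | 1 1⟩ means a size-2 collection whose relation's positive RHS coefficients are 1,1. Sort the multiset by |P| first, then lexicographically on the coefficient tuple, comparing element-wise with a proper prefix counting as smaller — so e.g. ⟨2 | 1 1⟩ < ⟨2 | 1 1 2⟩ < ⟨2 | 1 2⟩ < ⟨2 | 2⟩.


Primitive collections (12):

  {0,1}:  v_{0} + v_{1} = 0  →  sig = ⟨2 | 0⟩
  {3,4}:  v_{3} + v_{4} = v_{8}  →  sig = ⟨2 | 1⟩
  {0,6}:  v_{0} + v_{6} = v_{2} + v_{3}  →  sig = ⟨2 | 1 1⟩
  {1,7}:  v_{1} + v_{7} = v_{2} + v_{4} + v_{8}  →  sig = ⟨2 | 1 1 1⟩
  {4,6}:  v_{4} + v_{6} = v_{1} + v_{2} + v_{8}  →  sig = ⟨2 | 1 1 1⟩
  {3,7}:  v_{3} + v_{7} = v_{0} + v_{2} + 2·v_{8}  →  sig = ⟨2 | 1 1 2⟩
  {5,7}:  v_{5} + v_{7} = 2·v_{0} + v_{4}  →  sig = ⟨2 | 1 2⟩
  {6,7}:  v_{6} + v_{7} = 2·v_{2} + 2·v_{8}  →  sig = ⟨2 | 2 2⟩
  {1,2,3}:  v_{1} + v_{2} + v_{3} = v_{6}  →  sig = ⟨3 | 1⟩
  {2,5,8}:  v_{2} + v_{5} + v_{8} = v_{0}  →  sig = ⟨3 | 1⟩
  {5,6,8}:  v_{5} + v_{6} + v_{8} = v_{3}  →  sig = ⟨3 | 1⟩
  {0,2,4,8}:  v_{0} + v_{2} + v_{4} + v_{8} = v_{7}  →  sig = ⟨4 | 1⟩

Hence PRS(X_Σ) =
    ⟨2 | 0⟩
    ⟨2 | 1⟩
    ⟨2 | 1 1⟩
    ⟨2 | 1 1 1⟩
    ⟨2 | 1 1 1⟩
    ⟨2 | 1 1 2⟩
    ⟨2 | 1 2⟩
    ⟨2 | 2 2⟩
    ⟨3 | 1⟩
    ⟨3 | 1⟩
    ⟨3 | 1⟩
    ⟨4 | 1⟩


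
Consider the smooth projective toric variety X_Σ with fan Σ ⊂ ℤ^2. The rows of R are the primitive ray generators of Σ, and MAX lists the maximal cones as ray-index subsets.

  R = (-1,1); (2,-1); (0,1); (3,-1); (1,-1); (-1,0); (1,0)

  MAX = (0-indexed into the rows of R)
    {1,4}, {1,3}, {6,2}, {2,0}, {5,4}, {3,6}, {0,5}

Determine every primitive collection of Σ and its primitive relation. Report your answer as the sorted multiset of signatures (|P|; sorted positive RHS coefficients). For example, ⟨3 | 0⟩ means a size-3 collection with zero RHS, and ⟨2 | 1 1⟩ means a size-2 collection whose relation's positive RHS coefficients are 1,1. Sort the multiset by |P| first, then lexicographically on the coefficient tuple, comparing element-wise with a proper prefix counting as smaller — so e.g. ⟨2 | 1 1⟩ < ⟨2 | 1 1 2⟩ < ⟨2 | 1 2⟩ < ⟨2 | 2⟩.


Δ(Σ) — 7 vertices, 14 min non-faces:

  P = {0,4}:  v_{0} + v_{4} = 0 ; sig = ⟨2 | 0⟩
  P = {5,6}:  v_{5} + v_{6} = 0 ; sig = ⟨2 | 0⟩
  P = {0,1}:  v_{0} + v_{1} = v_{6} ; sig = ⟨2 | 1⟩
  P = {0,6}:  v_{0} + v_{6} = v_{2} ; sig = ⟨2 | 1⟩
  P = {1,5}:  v_{1} + v_{5} = v_{4} ; sig = ⟨2 | 1⟩
  P = {1,6}:  v_{1} + v_{6} = v_{3} ; sig = ⟨2 | 1⟩
  P = {2,4}:  v_{2} + v_{4} = v_{6} ; sig = ⟨2 | 1⟩
  P = {2,5}:  v_{2} + v_{5} = v_{0} ; sig = ⟨2 | 1⟩
  P = {3,5}:  v_{3} + v_{5} = v_{1} ; sig = ⟨2 | 1⟩
  P = {4,6}:  v_{4} + v_{6} = v_{1} ; sig = ⟨2 | 1⟩
  P = {0,3}:  v_{0} + v_{3} = 2·v_{6} ; sig = ⟨2 | 2⟩
  P = {1,2}:  v_{1} + v_{2} = 2·v_{6} ; sig = ⟨2 | 2⟩
  P = {3,4}:  v_{3} + v_{4} = 2·v_{1} ; sig = ⟨2 | 2⟩
  P = {2,3}:  v_{2} + v_{3} = 3·v_{6} ; sig = ⟨2 | 3⟩

Signatures (|P|; sorted positive RHS coefficients), sorted:
    ⟨2 | 0⟩
    ⟨2 | 0⟩
    ⟨2 | 1⟩
    ⟨2 | 1⟩
    ⟨2 | 1⟩
    ⟨2 | 1⟩
    ⟨2 | 1⟩
    ⟨2 | 1⟩
    ⟨2 | 1⟩
    ⟨2 | 1⟩
    ⟨2 | 2⟩
    ⟨2 | 2⟩
    ⟨2 | 2⟩
    ⟨2 | 3⟩


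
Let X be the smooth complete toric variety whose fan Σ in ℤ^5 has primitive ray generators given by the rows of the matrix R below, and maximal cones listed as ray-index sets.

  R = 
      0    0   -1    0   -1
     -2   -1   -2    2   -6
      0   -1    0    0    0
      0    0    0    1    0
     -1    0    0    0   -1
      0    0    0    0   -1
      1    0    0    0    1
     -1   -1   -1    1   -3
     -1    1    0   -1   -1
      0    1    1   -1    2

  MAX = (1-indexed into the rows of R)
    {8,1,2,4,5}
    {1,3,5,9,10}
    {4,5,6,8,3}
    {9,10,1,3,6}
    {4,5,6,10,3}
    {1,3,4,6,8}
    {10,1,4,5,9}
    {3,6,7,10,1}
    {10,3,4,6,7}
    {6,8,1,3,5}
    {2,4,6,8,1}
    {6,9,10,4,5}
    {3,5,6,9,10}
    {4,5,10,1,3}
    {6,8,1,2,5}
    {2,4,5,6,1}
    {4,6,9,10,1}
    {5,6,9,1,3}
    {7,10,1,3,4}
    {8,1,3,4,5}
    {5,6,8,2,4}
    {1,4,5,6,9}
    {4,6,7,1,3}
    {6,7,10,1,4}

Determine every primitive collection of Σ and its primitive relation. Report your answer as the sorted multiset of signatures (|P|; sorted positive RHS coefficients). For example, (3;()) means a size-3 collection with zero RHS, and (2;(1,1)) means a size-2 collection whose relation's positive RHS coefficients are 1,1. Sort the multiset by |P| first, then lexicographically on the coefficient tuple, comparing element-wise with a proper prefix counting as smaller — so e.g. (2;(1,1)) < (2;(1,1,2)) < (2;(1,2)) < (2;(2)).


Δ(Σ) — 10 vertices, 14 min non-faces:

  P = {5,7}:  v_{5} + v_{7} = 0 — sig = (2;())
  P = {8,10}:  v_{8} + v_{10} = v_{5} — sig = (2;(1))
  P = {7,9}:  v_{7} + v_{9} = v_{1} + v_{6} + v_{10} — sig = (2;(1,1,1))
  P = {2,7}:  v_{2} + v_{7} = v_{1} + v_{4} + v_{6} + v_{8} — sig = (2;(1,1,1,1))
  P = {7,8}:  v_{7} + v_{8} = v_{1} + v_{3} + v_{4} + v_{6} — sig = (2;(1,1,1,1))
  P = {2,10}:  v_{2} + v_{10} = v_{1} + v_{4} + 2·v_{5} + v_{6} — sig = (2;(1,1,1,2))
  P = {8,9}:  v_{8} + v_{9} = v_{1} + 2·v_{5} + v_{6} — sig = (2;(1,1,2))
  P = {2,9}:  v_{2} + v_{9} = 2·v_{1} + v_{4} + 3·v_{5} + 2·v_{6} — sig = (2;(1,2,2,3))
  P = {2,3}:  v_{2} + v_{3} = 2·v_{8} — sig = (2;(2))
  P = {3,4,9}:  v_{3} + v_{4} + v_{9} = v_{5} — sig = (3;(1))
  P = {1,5,6,10}:  v_{1} + v_{5} + v_{6} + v_{10} = v_{9} — sig = (4;(1))
  P = {1,3,4,6,10}:  v_{1} + v_{3} + v_{4} + v_{6} + v_{10} = 0 — sig = (5;())
  P = {1,3,4,5,6}:  v_{1} + v_{3} + v_{4} + v_{5} + v_{6} = v_{8} — sig = (5;(1))
  P = {1,4,5,6,8}:  v_{1} + v_{4} + v_{5} + v_{6} + v_{8} = v_{2} — sig = (5;(1))

Hence PRS(X_Σ) =
{ (2;()),  (2;(1)),  (2;(1,1,1)),  (2;(1,1,1,1)) ×2,  (2;(1,1,1,2)),  (2;(1,1,2)),  (2;(1,2,2,3)),  (2;(2)),  (3;(1)),  (4;(1)),  (5;()),  (5;(1)) ×2 }
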